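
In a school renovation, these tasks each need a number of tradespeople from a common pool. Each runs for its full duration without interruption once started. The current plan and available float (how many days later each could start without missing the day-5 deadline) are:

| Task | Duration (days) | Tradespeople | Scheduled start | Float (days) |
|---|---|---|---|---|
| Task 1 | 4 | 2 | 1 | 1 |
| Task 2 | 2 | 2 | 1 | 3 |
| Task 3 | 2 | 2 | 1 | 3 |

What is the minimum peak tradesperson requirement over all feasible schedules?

4

Early-start (Task 1@1, Task 2@1, Task 3@1) gives peak 6: d1:6  d2:6  d3:2  d4:2  d5:0.
Shift Task 3→3.
Schedule Task 1@1, Task 2@1, Task 3@3: d1:4  d2:4  d3:4  d4:4  d5:0 — peak 4.
Total tradesperson-days = 16 over 5 days ⇒ peak ≥ ⌈16/5⌉ = 4, so 4 is optimal.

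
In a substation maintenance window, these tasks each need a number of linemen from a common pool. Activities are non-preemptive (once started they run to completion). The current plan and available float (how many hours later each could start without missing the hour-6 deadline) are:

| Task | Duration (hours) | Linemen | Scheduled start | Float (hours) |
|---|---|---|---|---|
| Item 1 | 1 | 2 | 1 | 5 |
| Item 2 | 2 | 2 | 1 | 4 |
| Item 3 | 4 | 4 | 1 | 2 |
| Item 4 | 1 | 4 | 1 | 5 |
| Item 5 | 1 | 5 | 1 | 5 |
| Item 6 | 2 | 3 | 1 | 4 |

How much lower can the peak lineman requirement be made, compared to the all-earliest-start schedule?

Early-start peak: h1:20  h2:9  h3:4  h4:4  h5:0  h6:0 ⇒ 20.
Leveled (Item 1@1, Item 2@2, Item 3@1, Item 4@5, Item 5@6, Item 6@4): h1:6  h2:6  h3:6  h4:7  h5:7  h6:5 ⇒ 7.
Reduction 20 − 7 = 13.

13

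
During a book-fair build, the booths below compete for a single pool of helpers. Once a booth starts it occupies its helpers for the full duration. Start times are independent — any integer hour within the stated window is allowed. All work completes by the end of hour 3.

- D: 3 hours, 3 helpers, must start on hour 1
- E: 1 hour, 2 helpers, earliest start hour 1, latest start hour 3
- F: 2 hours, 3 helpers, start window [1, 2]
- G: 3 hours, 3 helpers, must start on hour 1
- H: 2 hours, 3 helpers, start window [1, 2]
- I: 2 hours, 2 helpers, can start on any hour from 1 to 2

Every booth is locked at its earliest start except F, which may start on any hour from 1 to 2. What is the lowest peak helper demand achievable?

14

F@1: h1:16  h2:14  h3:6 → peak 16
F@2: h1:13  h2:14  h3:9 → peak 14
Best is F@2, peak 14.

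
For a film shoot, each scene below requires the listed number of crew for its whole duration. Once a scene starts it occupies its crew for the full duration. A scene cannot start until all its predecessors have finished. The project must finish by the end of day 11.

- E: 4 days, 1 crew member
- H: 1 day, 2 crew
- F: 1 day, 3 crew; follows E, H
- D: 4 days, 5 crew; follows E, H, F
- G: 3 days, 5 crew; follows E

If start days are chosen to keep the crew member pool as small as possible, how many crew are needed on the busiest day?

Early-start (E@1, H@1, F@5, D@6, G@5) gives peak 10: d1:3  d2:1  d3:1  d4:1  d5:8  d6:10  d7:10  d8:5  d9:5  d10:0  d11:0.
Shift D→8.
Schedule E@1, H@1, F@5, D@8, G@5: d1:3  d2:1  d3:1  d4:1  d5:8  d6:5  d7:5  d8:5  d9:5  d10:5  d11:5 — peak 8.

8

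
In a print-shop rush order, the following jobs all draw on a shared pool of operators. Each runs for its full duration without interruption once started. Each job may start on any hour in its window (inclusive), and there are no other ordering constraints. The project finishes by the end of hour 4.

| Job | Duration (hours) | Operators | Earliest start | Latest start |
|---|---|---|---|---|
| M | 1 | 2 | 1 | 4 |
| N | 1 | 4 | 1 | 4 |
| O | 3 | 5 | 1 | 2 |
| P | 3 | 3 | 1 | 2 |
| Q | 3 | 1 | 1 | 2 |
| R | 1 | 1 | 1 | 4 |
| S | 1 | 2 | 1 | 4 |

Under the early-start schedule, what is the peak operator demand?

18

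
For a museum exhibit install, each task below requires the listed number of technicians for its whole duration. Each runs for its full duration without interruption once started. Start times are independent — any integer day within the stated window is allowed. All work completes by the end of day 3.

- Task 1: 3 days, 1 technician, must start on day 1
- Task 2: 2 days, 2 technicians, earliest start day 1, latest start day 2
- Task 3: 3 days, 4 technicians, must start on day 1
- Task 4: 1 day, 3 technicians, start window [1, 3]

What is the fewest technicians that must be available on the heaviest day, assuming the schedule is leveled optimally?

8

Early-start (Task 1@1, Task 2@1, Task 3@1, Task 4@1) gives peak 10: d1:10  d2:7  d3:5.
Shift Task 4→3.
Schedule Task 1@1, Task 2@1, Task 3@1, Task 4@3: d1:7  d2:7  d3:8 — peak 8.
Total technician-days = 22 over 3 days ⇒ peak ≥ ⌈22/3⌉ = 8, so 8 is optimal.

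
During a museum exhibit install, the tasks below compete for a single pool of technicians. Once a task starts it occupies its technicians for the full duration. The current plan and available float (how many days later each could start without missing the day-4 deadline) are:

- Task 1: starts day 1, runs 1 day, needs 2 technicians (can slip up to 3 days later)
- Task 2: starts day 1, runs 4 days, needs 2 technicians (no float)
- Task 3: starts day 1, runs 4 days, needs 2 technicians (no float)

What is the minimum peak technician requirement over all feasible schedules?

Schedule Task 1@1, Task 2@1, Task 3@1: d1:6  d2:4  d3:4  d4:4 — peak 6.
No arrangement of the 4 feasible schedules does better.

6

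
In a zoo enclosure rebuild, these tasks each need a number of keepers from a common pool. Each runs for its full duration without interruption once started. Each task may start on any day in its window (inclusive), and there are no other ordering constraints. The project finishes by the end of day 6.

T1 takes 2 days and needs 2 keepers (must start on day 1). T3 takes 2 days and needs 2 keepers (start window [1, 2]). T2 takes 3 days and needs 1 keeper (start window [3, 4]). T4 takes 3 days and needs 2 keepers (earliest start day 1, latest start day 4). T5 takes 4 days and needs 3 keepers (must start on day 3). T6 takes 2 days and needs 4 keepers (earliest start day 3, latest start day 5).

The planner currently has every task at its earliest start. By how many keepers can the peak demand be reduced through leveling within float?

Early-start peak: d1:6  d2:6  d3:10  d4:8  d5:4  d6:3 ⇒ 10.
Leveled (T1@1, T3@1, T2@3, T4@1, T5@3, T6@4): d1:6  d2:6  d3:6  d4:8  d5:8  d6:3 ⇒ 8.
Reduction 10 − 8 = 2.

2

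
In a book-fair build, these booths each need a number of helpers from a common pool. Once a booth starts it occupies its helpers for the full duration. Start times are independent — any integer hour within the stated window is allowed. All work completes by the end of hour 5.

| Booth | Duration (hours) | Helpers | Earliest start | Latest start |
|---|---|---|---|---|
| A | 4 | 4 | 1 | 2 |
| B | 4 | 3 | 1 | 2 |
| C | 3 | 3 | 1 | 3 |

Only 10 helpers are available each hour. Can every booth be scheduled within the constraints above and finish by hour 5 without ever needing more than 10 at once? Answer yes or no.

Schedule A@1, B@1, C@1: h1:10  h2:10  h3:10  h4:7  h5:0 — peak 10 ≤ 10.

yes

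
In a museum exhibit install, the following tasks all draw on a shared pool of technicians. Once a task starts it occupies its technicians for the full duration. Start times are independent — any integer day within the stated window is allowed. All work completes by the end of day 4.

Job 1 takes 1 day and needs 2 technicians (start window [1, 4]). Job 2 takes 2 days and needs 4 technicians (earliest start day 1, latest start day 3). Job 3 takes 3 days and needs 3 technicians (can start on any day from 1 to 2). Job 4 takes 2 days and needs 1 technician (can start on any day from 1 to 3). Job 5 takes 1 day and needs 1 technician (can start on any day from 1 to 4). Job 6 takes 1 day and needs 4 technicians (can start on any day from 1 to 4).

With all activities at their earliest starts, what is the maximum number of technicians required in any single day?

15

Early-start schedule: Job 1@1, Job 2@1, Job 3@1, Job 4@1, Job 5@1, Job 6@1.
Load per day: day 1: 15, day 2: 8, day 3: 3, day 4: 0.
Peak is 15.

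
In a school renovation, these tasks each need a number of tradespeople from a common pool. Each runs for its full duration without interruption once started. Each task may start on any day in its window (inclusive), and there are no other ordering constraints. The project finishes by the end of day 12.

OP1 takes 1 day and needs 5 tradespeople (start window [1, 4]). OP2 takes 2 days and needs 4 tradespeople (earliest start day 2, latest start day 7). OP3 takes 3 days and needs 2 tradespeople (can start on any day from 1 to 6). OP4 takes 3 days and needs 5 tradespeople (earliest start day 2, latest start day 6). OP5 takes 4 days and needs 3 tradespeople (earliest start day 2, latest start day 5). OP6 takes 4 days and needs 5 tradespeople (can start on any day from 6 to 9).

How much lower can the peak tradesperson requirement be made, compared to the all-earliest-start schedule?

Early-start peak: d1:7  d2:14  d3:14  d4:8  d5:3  d6:5  d7:5  d8:5  d9:5  d10:0  d11:0  d12:0 ⇒ 14.
Leveled (OP1@1, OP2@2, OP3@4, OP4@6, OP5@2, OP6@9): d1:5  d2:7  d3:7  d4:5  d5:5  d6:7  d7:5  d8:5  d9:5  d10:5  d11:5  d12:5 ⇒ 7.
Reduction 14 − 7 = 7.

7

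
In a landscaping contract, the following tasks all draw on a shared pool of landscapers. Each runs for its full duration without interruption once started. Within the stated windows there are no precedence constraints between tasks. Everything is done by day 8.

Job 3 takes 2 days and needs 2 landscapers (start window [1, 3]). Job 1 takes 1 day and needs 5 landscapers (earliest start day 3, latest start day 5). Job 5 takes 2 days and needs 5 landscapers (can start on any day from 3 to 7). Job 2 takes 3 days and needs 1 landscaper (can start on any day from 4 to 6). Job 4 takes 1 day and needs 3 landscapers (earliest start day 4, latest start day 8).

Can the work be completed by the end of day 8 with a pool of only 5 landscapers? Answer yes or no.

yes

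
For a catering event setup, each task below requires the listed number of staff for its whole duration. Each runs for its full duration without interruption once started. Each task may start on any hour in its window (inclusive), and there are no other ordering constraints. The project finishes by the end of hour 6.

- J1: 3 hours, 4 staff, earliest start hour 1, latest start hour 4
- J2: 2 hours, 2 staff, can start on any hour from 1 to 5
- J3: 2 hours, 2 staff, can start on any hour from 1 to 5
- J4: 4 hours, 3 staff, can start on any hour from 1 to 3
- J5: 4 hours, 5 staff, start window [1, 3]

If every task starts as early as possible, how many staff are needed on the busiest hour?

16

Early-start schedule: J1@1, J2@1, J3@1, J4@1, J5@1.
Load per hour: hour 1: 16, hour 2: 16, hour 3: 12, hour 4: 8, hour 5: 0, hour 6: 0.
Peak is 16.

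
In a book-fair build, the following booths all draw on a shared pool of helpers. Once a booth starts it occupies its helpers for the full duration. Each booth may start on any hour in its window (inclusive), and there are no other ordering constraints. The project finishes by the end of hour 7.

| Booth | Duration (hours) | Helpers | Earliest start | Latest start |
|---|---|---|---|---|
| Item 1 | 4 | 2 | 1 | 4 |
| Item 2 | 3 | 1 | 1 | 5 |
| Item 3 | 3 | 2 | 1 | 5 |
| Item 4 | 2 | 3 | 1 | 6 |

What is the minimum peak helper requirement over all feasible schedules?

Early-start (Item 1@1, Item 2@1, Item 3@1, Item 4@1) gives peak 8: h1:8  h2:8  h3:5  h4:2  h5:0  h6:0  h7:0.
Shift Item 2→4, Item 4→5.
Schedule Item 1@1, Item 2@4, Item 3@1, Item 4@5: h1:4  h2:4  h3:4  h4:3  h5:4  h6:4  h7:0 — peak 4.
Total helper-hours = 23 over 7 hours ⇒ peak ≥ ⌈23/7⌉ = 4, so 4 is optimal.

4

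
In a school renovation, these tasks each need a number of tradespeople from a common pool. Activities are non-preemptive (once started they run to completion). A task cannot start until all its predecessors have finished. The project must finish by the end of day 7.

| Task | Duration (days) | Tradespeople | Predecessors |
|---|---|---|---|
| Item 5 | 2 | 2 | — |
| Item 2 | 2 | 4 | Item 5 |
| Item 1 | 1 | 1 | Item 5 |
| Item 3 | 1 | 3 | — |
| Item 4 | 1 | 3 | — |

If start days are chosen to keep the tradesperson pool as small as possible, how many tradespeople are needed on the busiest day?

Early-start (Item 5@1, Item 2@3, Item 1@3, Item 3@1, Item 4@1) gives peak 8: d1:8  d2:2  d3:5  d4:4  d5:0  d6:0  d7:0.
Shift Item 1→5, Item 3→5, Item 4→6.
Schedule Item 5@1, Item 2@3, Item 1@5, Item 3@5, Item 4@6: d1:2  d2:2  d3:4  d4:4  d5:4  d6:3  d7:0 — peak 4.

4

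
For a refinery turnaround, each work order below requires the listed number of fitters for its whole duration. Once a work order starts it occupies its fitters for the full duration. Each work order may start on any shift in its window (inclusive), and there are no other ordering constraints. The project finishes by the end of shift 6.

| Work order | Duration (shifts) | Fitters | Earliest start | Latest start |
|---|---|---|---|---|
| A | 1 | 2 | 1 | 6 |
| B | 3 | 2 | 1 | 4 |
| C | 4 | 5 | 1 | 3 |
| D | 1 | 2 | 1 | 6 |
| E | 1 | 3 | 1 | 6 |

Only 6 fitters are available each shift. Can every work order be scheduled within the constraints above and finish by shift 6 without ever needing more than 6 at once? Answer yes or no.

The minimum achievable peak is 7; 6 < 7, so no feasible schedule stays within the cap.

no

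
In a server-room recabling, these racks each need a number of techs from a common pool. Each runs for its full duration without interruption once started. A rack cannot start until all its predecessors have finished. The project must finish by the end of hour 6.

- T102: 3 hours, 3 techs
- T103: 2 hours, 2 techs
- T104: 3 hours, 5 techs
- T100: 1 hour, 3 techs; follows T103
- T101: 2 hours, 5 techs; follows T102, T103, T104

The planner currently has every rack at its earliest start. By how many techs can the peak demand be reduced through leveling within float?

Early-start peak: h1:10  h2:10  h3:11  h4:5  h5:5  h6:0 ⇒ 11.
Leveled (T102@1, T103@1, T104@1, T100@4, T101@4): h1:10  h2:10  h3:8  h4:8  h5:5  h6:0 ⇒ 10.
Reduction 11 − 10 = 1.

1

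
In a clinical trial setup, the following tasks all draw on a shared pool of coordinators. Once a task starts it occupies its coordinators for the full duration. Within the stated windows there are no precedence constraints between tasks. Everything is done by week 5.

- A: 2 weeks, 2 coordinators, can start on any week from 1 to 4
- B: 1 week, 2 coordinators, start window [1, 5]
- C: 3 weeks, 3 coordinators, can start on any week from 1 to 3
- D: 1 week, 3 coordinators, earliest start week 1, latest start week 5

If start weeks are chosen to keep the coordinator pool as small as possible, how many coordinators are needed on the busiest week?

Early-start (A@1, B@1, C@1, D@1) gives peak 10: w1:10  w2:5  w3:3  w4:0  w5:0.
Shift C→2, D→5.
Schedule A@1, B@1, C@2, D@5: w1:4  w2:5  w3:3  w4:3  w5:3 — peak 5.

5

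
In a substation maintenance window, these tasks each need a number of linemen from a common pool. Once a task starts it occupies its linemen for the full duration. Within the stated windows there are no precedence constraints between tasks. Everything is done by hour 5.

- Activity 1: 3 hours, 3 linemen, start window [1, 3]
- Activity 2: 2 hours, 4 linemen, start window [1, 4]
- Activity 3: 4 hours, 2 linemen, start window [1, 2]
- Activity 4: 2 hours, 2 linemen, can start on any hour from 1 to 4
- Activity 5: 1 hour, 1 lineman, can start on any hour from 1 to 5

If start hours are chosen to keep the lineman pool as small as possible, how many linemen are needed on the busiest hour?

Early-start (Activity 1@1, Activity 2@1, Activity 3@1, Activity 4@1, Activity 5@1) gives peak 12: h1:12  h2:11  h3:5  h4:2  h5:0.
Shift Activity 2→4, Activity 5→3.
Schedule Activity 1@1, Activity 2@4, Activity 3@1, Activity 4@1, Activity 5@3: h1:7  h2:7  h3:6  h4:6  h5:4 — peak 7.

7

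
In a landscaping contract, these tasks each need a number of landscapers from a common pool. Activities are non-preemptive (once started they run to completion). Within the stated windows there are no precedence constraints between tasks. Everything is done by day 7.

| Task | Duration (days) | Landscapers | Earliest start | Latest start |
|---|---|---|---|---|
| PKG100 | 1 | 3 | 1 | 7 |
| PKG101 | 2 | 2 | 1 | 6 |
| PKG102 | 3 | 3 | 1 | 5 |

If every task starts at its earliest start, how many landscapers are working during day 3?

3

At early start, day 3 has: PKG102.
Demand: 3 = 3.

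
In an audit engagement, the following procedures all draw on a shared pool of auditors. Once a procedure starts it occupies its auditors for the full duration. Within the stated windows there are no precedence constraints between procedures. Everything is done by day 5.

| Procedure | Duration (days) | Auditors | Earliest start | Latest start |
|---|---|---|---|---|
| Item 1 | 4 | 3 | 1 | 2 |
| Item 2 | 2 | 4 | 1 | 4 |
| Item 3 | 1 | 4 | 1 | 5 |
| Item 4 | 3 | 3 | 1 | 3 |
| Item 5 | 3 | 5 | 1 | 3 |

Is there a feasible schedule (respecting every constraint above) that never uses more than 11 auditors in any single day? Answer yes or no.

yes

Schedule Item 1@1, Item 2@1, Item 3@1, Item 4@2, Item 5@3: d1:11  d2:10  d3:11  d4:11  d5:5 — peak 11 ≤ 11.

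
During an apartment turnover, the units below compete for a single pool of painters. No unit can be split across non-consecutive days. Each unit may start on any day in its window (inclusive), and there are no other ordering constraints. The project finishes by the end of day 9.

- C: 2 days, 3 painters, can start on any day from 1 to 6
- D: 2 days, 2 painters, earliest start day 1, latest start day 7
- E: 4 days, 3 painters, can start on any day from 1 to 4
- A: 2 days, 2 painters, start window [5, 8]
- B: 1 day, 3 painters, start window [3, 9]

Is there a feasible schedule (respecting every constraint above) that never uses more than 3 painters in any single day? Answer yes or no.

no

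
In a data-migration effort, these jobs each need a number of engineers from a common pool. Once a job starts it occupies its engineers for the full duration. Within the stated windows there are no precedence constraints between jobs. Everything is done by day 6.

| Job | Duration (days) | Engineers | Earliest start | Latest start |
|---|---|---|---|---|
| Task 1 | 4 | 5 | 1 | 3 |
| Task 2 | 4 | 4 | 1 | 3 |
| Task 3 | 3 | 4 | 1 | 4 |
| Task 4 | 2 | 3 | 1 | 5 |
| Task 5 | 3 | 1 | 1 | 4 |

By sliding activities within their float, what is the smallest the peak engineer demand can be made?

Early-start (Task 1@1, Task 2@1, Task 3@1, Task 4@1, Task 5@1) gives peak 17: d1:17  d2:17  d3:14  d4:9  d5:0  d6:0.
Shift Task 4→4, Task 5→4.
Schedule Task 1@1, Task 2@1, Task 3@1, Task 4@4, Task 5@4: d1:13  d2:13  d3:13  d4:13  d5:4  d6:1 — peak 13.

13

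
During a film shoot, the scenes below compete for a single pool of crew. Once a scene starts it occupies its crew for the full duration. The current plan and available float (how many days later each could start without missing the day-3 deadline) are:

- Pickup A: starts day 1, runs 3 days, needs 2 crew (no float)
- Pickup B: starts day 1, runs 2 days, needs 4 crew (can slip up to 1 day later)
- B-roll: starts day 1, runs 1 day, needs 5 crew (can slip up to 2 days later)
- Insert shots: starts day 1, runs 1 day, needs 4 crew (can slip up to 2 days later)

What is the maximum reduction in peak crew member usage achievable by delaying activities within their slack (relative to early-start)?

Early-start peak: d1:15  d2:6  d3:2 ⇒ 15.
Leveled (Pickup A@1, Pickup B@1, B-roll@3, Insert shots@1): d1:10  d2:6  d3:7 ⇒ 10.
Reduction 15 − 10 = 5.

5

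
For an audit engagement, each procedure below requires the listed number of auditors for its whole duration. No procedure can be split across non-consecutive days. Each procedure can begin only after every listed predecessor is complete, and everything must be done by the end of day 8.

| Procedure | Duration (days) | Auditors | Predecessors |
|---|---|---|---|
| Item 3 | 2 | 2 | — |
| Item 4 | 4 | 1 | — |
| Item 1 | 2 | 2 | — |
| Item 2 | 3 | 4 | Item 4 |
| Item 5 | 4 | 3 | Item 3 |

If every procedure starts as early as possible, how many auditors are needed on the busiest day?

Early-start schedule: Item 3@1, Item 4@1, Item 1@1, Item 2@5, Item 5@3.
Load per day: day 1: 5, day 2: 5, day 3: 4, day 4: 4, day 5: 7, day 6: 7, day 7: 4, day 8: 0.
Peak is 7.

7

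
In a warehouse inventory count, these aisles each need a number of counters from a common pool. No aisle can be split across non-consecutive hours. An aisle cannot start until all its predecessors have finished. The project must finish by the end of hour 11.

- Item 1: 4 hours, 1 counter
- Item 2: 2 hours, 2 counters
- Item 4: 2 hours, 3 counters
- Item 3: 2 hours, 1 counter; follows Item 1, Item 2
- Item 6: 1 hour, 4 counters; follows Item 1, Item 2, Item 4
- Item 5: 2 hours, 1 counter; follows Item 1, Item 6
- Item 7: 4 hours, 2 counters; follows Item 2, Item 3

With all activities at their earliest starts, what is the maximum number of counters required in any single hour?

Early-start schedule: Item 1@1, Item 2@1, Item 4@1, Item 3@5, Item 6@5, Item 5@6, Item 7@7.
Load per hour: hour 1: 6, hour 2: 6, hour 3: 1, hour 4: 1, hour 5: 5, hour 6: 2, hour 7: 3, hour 8: 2, hour 9: 2, hour 10: 2, hour 11: 0.
Peak is 6.

6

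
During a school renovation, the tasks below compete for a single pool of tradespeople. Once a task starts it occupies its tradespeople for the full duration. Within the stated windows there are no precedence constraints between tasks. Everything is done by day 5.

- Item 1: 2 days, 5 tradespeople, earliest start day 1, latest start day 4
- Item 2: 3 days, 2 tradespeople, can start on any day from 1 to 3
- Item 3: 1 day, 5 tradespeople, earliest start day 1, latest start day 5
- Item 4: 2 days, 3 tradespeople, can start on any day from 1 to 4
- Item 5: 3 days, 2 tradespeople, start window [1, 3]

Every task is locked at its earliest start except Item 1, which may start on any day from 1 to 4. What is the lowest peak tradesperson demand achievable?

12

Item 1@1: d1:17  d2:12  d3:4  d4:0  d5:0 → peak 17
Item 1@2: d1:12  d2:12  d3:9  d4:0  d5:0 → peak 12
Item 1@3: d1:12  d2:7  d3:9  d4:5  d5:0 → peak 12
Item 1@4: d1:12  d2:7  d3:4  d4:5  d5:5 → peak 12
Best is Item 1@2, peak 12.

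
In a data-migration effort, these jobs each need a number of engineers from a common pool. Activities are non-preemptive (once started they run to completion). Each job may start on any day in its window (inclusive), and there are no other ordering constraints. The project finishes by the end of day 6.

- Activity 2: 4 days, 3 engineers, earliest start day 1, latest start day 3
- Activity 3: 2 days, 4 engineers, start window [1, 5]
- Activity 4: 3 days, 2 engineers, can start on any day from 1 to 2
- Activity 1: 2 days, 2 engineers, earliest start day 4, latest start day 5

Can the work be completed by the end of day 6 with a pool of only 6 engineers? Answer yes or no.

yes

Schedule Activity 2@1, Activity 3@5, Activity 4@1, Activity 1@4: d1:5  d2:5  d3:5  d4:5  d5:6  d6:4 — peak 6 ≤ 6.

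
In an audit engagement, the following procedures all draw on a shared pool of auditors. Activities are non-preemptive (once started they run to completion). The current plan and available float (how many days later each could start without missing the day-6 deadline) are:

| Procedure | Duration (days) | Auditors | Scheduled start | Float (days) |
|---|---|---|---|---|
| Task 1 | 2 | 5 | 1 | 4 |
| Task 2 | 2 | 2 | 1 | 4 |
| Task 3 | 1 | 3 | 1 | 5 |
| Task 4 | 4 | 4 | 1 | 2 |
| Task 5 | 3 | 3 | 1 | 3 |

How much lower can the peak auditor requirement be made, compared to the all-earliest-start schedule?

10

Early-start peak: d1:17  d2:14  d3:7  d4:4  d5:0  d6:0 ⇒ 17.
Leveled (Task 1@1, Task 2@1, Task 3@3, Task 4@3, Task 5@4): d1:7  d2:7  d3:7  d4:7  d5:7  d6:7 ⇒ 7.
Reduction 17 − 7 = 10.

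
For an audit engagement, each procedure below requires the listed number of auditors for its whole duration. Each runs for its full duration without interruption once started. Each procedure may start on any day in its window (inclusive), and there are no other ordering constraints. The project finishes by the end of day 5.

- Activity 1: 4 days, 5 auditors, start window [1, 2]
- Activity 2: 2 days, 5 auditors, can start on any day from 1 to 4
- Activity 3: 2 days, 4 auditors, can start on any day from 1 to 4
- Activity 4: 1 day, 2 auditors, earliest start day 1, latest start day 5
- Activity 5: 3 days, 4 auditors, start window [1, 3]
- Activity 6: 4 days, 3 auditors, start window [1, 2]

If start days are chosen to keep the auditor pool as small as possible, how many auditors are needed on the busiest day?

16

Early-start (Activity 1@1, Activity 2@1, Activity 3@1, Activity 4@1, Activity 5@1, Activity 6@1) gives peak 23: d1:23  d2:21  d3:12  d4:8  d5:0.
Shift Activity 3→3, Activity 5→3.
Schedule Activity 1@1, Activity 2@1, Activity 3@3, Activity 4@1, Activity 5@3, Activity 6@1: d1:15  d2:13  d3:16  d4:16  d5:4 — peak 16.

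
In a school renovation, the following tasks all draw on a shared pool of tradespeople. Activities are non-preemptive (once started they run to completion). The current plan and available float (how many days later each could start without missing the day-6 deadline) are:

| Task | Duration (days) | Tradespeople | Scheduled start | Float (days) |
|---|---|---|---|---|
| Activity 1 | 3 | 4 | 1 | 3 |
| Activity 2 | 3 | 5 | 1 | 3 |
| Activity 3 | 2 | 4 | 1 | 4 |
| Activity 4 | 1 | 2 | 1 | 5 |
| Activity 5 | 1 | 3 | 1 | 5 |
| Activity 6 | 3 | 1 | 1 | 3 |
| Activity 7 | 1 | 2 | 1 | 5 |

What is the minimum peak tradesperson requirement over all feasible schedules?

8

Early-start (Activity 1@1, Activity 2@1, Activity 3@1, Activity 4@1, Activity 5@1, Activity 6@1, Activity 7@1) gives peak 21: d1:21  d2:14  d3:10  d4:0  d5:0  d6:0.
Shift Activity 2→4, Activity 4→3, Activity 5→6, Activity 6→3, Activity 7→4.
Schedule Activity 1@1, Activity 2@4, Activity 3@1, Activity 4@3, Activity 5@6, Activity 6@3, Activity 7@4: d1:8  d2:8  d3:7  d4:8  d5:6  d6:8 — peak 8.
Total tradesperson-days = 45 over 6 days ⇒ peak ≥ ⌈45/6⌉ = 8, so 8 is optimal.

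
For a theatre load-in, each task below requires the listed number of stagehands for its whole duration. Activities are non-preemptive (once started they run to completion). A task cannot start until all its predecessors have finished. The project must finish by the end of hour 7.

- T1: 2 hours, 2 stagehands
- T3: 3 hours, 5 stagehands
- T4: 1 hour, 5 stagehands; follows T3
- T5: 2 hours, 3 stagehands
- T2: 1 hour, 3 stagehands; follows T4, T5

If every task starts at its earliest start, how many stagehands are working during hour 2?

At early start, hour 2 has: T1, T3, T5.
Demand: 2 + 5 + 3 = 10.

10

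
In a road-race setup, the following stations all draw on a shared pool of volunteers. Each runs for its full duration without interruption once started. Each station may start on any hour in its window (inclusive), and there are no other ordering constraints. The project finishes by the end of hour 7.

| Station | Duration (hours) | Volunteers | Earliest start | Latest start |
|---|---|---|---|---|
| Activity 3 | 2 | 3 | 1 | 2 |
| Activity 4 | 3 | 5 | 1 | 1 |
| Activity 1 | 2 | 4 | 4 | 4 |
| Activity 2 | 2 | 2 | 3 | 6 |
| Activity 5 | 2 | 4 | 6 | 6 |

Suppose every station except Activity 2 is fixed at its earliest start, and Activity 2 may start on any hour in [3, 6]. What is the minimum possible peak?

Activity 2@3: h1:8  h2:8  h3:7  h4:6  h5:4  h6:4  h7:4 → peak 8
Activity 2@4: h1:8  h2:8  h3:5  h4:6  h5:6  h6:4  h7:4 → peak 8
Activity 2@5: h1:8  h2:8  h3:5  h4:4  h5:6  h6:6  h7:4 → peak 8
Activity 2@6: h1:8  h2:8  h3:5  h4:4  h5:4  h6:6  h7:6 → peak 8
Best is Activity 2@3, peak 8.

8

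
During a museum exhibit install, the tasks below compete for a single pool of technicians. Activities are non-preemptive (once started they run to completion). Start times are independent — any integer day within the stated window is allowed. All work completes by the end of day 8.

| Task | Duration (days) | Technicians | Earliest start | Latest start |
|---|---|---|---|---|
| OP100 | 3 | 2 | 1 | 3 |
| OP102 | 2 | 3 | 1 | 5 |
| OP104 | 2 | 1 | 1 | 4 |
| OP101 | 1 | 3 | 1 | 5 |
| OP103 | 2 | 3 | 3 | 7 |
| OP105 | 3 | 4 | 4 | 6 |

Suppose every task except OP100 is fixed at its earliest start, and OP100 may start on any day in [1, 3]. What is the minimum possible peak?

9

OP100@1: d1:9  d2:6  d3:5  d4:7  d5:4  d6:4  d7:0  d8:0 → peak 9
OP100@2: d1:7  d2:6  d3:5  d4:9  d5:4  d6:4  d7:0  d8:0 → peak 9
OP100@3: d1:7  d2:4  d3:5  d4:9  d5:6  d6:4  d7:0  d8:0 → peak 9
Best is OP100@1, peak 9.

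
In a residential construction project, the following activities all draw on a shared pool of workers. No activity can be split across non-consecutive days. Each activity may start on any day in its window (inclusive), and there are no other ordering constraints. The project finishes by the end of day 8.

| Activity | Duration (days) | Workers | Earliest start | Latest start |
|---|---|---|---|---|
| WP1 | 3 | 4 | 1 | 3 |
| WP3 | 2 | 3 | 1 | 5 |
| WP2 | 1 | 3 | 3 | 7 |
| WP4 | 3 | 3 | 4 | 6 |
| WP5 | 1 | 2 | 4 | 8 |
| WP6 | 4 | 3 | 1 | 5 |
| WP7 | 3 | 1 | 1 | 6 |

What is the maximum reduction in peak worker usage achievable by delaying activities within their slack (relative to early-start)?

Early-start peak: d1:11  d2:11  d3:11  d4:8  d5:3  d6:3  d7:0  d8:0 ⇒ 11.
Leveled (WP1@1, WP3@1, WP2@3, WP4@4, WP5@4, WP6@5, WP7@4): d1:7  d2:7  d3:7  d4:6  d5:7  d6:7  d7:3  d8:3 ⇒ 7.
Reduction 11 − 7 = 4.

4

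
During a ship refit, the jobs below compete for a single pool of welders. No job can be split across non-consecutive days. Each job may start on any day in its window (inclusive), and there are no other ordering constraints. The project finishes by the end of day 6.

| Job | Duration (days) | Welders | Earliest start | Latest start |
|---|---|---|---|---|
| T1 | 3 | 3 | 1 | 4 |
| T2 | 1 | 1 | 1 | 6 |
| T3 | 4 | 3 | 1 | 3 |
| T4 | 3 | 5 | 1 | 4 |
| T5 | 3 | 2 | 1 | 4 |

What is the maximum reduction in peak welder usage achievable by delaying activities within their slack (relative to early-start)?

Early-start peak: d1:14  d2:13  d3:13  d4:3  d5:0  d6:0 ⇒ 14.
Leveled (T1@1, T2@1, T3@2, T4@4, T5@1): d1:6  d2:8  d3:8  d4:8  d5:8  d6:5 ⇒ 8.
Reduction 14 − 8 = 6.

6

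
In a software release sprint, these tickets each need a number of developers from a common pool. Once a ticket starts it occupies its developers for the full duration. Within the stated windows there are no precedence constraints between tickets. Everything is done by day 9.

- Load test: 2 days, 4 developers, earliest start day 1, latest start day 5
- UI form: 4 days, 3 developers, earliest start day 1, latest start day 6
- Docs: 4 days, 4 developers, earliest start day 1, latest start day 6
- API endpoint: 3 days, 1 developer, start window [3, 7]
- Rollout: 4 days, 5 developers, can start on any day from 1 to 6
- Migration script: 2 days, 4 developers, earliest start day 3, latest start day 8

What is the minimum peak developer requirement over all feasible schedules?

9

Early-start (Load test@1, UI form@1, Docs@1, API endpoint@3, Rollout@1, Migration script@3) gives peak 17: d1:16  d2:16  d3:17  d4:17  d5:1  d6:0  d7:0  d8:0  d9:0.
Shift Docs→3, Rollout→6, Migration script→7.
Schedule Load test@1, UI form@1, Docs@3, API endpoint@3, Rollout@6, Migration script@7: d1:7  d2:7  d3:8  d4:8  d5:5  d6:9  d7:9  d8:9  d9:5 — peak 9.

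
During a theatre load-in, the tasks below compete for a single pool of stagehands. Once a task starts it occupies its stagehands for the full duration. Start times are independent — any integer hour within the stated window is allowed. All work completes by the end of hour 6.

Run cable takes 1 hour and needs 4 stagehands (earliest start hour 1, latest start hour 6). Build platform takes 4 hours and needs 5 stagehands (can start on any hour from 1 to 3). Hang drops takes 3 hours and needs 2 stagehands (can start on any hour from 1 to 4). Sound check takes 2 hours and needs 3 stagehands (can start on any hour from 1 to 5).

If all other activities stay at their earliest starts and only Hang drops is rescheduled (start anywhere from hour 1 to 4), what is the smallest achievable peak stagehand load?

Hang drops@1: h1:14  h2:10  h3:7  h4:5  h5:0  h6:0 → peak 14
Hang drops@2: h1:12  h2:10  h3:7  h4:7  h5:0  h6:0 → peak 12
Hang drops@3: h1:12  h2:8  h3:7  h4:7  h5:2  h6:0 → peak 12
Hang drops@4: h1:12  h2:8  h3:5  h4:7  h5:2  h6:2 → peak 12
Best is Hang drops@2, peak 12.

12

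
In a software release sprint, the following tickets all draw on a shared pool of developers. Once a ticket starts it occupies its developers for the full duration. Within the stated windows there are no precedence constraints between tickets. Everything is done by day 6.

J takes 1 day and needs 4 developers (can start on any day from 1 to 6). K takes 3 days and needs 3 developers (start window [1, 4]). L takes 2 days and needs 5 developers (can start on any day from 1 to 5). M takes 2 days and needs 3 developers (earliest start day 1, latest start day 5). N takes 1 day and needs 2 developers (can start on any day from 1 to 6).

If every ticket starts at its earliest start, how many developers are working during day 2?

At early start, day 2 has: K, L, M.
Demand: 3 + 5 + 3 = 11.

11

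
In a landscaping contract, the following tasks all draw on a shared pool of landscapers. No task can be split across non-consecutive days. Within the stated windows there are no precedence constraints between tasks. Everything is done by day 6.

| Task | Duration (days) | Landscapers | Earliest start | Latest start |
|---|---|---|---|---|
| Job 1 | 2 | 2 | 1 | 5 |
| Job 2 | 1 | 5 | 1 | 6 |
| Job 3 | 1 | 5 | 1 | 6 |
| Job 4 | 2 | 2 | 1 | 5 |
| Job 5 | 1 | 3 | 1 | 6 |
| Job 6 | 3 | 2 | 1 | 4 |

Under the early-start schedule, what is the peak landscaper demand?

Early-start schedule: Job 1@1, Job 2@1, Job 3@1, Job 4@1, Job 5@1, Job 6@1.
Load per day: day 1: 19, day 2: 6, day 3: 2, day 4: 0, day 5: 0, day 6: 0.
Peak is 19.

19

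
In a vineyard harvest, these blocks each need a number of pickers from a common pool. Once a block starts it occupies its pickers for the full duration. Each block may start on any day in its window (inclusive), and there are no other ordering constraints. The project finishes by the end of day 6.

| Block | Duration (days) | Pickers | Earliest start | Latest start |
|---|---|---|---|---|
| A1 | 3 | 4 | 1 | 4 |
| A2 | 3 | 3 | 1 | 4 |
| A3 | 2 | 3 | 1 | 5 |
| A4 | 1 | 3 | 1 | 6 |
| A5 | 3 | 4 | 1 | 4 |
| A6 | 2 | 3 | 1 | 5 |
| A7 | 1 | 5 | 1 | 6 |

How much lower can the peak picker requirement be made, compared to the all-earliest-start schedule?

Early-start peak: d1:25  d2:17  d3:11  d4:0  d5:0  d6:0 ⇒ 25.
Leveled (A1@1, A2@1, A3@1, A4@3, A5@4, A6@4, A7@6): d1:10  d2:10  d3:10  d4:7  d5:7  d6:9 ⇒ 10.
Reduction 25 − 10 = 15.

15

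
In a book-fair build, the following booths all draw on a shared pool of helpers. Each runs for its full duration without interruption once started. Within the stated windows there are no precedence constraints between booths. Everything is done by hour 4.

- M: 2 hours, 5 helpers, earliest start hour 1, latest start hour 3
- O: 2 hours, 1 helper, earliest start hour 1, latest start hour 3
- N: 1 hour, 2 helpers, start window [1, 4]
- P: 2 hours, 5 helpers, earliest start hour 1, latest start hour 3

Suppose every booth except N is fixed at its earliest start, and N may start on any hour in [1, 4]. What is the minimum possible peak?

11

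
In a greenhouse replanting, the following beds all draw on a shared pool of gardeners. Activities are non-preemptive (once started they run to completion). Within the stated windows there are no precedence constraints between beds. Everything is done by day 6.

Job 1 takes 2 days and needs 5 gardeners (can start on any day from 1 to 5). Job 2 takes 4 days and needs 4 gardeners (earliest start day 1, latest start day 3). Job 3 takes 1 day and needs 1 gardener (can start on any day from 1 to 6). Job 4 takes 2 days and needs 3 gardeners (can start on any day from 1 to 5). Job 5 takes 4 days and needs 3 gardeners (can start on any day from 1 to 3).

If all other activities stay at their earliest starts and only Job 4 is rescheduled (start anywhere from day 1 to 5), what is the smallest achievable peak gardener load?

Job 4@1: d1:16  d2:15  d3:7  d4:7  d5:0  d6:0 → peak 16
Job 4@2: d1:13  d2:15  d3:10  d4:7  d5:0  d6:0 → peak 15
Job 4@3: d1:13  d2:12  d3:10  d4:10  d5:0  d6:0 → peak 13
Job 4@4: d1:13  d2:12  d3:7  d4:10  d5:3  d6:0 → peak 13
Job 4@5: d1:13  d2:12  d3:7  d4:7  d5:3  d6:3 → peak 13
Best is Job 4@3, peak 13.

13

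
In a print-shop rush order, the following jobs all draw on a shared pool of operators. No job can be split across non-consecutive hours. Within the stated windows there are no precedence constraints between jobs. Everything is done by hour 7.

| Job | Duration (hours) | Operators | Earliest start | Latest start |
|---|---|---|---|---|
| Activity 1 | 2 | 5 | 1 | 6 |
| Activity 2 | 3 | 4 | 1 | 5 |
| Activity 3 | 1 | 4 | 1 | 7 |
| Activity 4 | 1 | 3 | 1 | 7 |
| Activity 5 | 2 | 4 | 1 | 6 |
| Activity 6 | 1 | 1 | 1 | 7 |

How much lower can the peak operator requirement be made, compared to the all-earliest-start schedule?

13

Early-start peak: h1:21  h2:13  h3:4  h4:0  h5:0  h6:0  h7:0 ⇒ 21.
Leveled (Activity 1@1, Activity 2@3, Activity 3@3, Activity 4@1, Activity 5@4, Activity 6@2): h1:8  h2:6  h3:8  h4:8  h5:8  h6:0  h7:0 ⇒ 8.
Reduction 21 − 8 = 13.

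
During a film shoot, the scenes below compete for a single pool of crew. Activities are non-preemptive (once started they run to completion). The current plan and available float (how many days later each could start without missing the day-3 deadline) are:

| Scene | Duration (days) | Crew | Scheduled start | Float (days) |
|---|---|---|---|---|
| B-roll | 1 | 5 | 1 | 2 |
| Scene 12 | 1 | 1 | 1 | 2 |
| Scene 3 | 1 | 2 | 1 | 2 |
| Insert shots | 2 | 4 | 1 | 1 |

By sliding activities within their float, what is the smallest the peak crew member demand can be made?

Early-start (B-roll@1, Scene 12@1, Scene 3@1, Insert shots@1) gives peak 12: d1:12  d2:4  d3:0.
Shift Scene 3→2, Insert shots→2.
Schedule B-roll@1, Scene 12@1, Scene 3@2, Insert shots@2: d1:6  d2:6  d3:4 — peak 6.
Total crew member-days = 16 over 3 days ⇒ peak ≥ ⌈16/3⌉ = 6, so 6 is optimal.

6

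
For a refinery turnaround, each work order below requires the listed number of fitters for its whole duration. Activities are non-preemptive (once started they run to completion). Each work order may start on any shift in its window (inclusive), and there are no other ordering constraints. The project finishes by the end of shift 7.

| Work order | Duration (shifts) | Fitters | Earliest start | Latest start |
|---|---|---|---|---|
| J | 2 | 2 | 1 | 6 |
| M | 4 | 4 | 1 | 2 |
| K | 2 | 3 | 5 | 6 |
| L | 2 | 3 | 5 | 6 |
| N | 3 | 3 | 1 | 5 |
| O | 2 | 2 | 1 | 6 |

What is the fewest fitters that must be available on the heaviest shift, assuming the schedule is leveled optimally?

Early-start (J@1, M@1, K@5, L@5, N@1, O@1) gives peak 11: s1:11  s2:11  s3:7  s4:4  s5:6  s6:6  s7:0.
Shift L→6, N→3.
Schedule J@1, M@1, K@5, L@6, N@3, O@1: s1:8  s2:8  s3:7  s4:7  s5:6  s6:6  s7:3 — peak 8.

8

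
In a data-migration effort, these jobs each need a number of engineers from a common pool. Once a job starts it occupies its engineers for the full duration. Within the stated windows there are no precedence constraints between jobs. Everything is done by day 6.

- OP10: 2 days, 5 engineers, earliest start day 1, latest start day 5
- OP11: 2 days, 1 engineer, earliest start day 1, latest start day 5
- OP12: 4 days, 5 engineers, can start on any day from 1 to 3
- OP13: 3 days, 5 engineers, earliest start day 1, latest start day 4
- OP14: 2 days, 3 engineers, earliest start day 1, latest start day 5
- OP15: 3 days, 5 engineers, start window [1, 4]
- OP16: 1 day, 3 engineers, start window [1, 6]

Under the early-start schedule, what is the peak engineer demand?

27

Early-start schedule: OP10@1, OP11@1, OP12@1, OP13@1, OP14@1, OP15@1, OP16@1.
Load per day: day 1: 27, day 2: 24, day 3: 15, day 4: 5, day 5: 0, day 6: 0.
Peak is 27.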